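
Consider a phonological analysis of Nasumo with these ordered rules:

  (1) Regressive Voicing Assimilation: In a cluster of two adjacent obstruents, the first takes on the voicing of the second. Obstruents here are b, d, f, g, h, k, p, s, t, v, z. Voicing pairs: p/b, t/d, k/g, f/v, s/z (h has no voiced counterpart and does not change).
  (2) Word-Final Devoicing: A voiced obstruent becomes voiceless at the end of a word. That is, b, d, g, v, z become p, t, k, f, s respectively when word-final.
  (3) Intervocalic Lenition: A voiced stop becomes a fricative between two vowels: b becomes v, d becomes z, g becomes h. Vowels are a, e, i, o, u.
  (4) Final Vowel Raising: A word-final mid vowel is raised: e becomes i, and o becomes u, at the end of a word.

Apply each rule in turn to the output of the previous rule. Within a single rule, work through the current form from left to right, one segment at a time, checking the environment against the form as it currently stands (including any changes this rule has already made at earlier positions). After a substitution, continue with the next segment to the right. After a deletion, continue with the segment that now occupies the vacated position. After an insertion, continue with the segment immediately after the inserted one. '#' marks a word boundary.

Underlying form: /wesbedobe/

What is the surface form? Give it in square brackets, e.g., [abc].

[wezbezovi]

(1) Regressive Voicing Assimilation: [wesbedobe] → [wezbedobe]
(2) Word-Final Devoicing: no change — [wezbedobe]
(3) Intervocalic Lenition: [wezbedobe] → [wezbezove]
(4) Final Vowel Raising: [wezbezove] → [wezbezovi]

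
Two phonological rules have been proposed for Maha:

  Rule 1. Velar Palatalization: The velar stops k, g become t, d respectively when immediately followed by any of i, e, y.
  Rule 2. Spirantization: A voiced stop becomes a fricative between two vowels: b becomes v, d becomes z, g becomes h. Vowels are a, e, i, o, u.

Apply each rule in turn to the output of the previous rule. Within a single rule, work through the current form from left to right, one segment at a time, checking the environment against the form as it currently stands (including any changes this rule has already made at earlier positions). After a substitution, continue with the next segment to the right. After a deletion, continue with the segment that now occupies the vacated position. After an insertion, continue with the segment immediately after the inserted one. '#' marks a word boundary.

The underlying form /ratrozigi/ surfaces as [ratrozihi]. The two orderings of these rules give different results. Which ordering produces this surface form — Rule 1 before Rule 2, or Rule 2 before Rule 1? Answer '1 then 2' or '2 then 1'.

Order 1 then 2:
  1 Velar Palatalization: [ratrozigi] → [ratrozidi]
  2 Spirantization: [ratrozidi] → [ratrozizi]
  result: [ratrozizi]
Order 2 then 1:
  2 Spirantization: [ratrozigi] → [ratrozihi]
  1 Velar Palatalization: no change — [ratrozihi]
  result: [ratrozihi]

2 then 1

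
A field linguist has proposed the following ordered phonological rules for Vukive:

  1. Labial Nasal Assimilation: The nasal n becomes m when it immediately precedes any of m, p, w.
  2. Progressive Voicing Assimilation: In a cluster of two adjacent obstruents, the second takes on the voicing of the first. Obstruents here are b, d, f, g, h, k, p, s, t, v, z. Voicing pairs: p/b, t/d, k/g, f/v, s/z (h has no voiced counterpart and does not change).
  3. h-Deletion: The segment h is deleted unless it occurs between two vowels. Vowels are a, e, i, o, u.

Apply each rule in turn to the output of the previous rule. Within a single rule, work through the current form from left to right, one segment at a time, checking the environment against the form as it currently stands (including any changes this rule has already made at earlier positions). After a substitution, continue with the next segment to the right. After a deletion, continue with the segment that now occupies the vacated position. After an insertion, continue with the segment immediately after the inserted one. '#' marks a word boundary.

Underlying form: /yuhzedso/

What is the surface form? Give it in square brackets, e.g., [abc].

[yusedzo]

1 Labial Nasal Assimilation: no change — [yuhzedso]
2 Progressive Voicing Assimilation: [yuhzedso] → [yuhsedzo]
3 h-Deletion: [yuhsedzo] → [yusedzo]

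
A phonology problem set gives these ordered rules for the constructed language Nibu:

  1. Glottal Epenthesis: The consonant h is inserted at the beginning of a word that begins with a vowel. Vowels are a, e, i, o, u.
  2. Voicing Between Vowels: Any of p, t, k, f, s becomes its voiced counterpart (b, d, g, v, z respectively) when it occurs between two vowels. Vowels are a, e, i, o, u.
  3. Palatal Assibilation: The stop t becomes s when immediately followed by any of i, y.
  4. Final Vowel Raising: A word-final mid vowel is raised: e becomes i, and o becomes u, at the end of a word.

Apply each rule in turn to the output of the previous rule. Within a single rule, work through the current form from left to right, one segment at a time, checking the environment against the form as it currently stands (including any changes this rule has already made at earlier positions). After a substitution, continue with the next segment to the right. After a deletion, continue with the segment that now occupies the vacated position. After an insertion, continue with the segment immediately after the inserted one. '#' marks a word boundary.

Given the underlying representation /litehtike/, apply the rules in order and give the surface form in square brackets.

[lidehsigi]

1 Glottal Epenthesis: no change — [litehtike]
2 Voicing Between Vowels: [litehtike] → [lidehtige]
3 Palatal Assibilation: [lidehtige] → [lidehsige]
4 Final Vowel Raising: [lidehsige] → [lidehsigi]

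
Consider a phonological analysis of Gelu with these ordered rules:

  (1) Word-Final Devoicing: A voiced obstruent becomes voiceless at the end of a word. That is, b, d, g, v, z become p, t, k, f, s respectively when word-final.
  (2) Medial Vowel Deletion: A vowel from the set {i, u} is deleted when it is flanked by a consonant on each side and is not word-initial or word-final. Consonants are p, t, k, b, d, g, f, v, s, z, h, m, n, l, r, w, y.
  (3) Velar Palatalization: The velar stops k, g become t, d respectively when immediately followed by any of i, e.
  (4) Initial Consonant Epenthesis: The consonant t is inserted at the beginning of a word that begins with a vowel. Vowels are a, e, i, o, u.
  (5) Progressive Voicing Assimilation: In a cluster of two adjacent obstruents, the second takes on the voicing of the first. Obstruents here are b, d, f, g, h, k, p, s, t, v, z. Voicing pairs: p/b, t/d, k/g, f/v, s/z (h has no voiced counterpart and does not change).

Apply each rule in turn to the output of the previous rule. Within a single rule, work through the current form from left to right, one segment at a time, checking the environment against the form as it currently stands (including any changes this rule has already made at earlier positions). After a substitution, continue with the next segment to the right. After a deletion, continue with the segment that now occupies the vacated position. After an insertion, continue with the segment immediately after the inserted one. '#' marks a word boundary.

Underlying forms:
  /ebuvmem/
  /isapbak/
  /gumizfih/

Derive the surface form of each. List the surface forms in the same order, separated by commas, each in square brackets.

/ebuvmem/:
  (1) Word-Final Devoicing: no change — [ebuvmem]
  (2) Medial Vowel Deletion: [ebuvmem] → [ebvmem]
  (3) Velar Palatalization: no change — [ebvmem]
  (4) Initial Consonant Epenthesis: [ebvmem] → [tebvmem]
  (5) Progressive Voicing Assimilation: no change — [tebvmem]
/isapbak/:
  (1) Word-Final Devoicing: no change — [isapbak]
  (2) Medial Vowel Deletion: no change — [isapbak]
  (3) Velar Palatalization: no change — [isapbak]
  (4) Initial Consonant Epenthesis: [isapbak] → [tisapbak]
  (5) Progressive Voicing Assimilation: [tisapbak] → [tisappak]
/gumizfih/:
  (1) Word-Final Devoicing: no change — [gumizfih]
  (2) Medial Vowel Deletion: [gumizfih] → [gmzfh]
  (3) Velar Palatalization: no change — [gmzfh]
  (4) Initial Consonant Epenthesis: no change — [gmzfh]
  (5) Progressive Voicing Assimilation: [gmzfh] → [gmzvh]

[tebvmem], [tisappak], [gmzvh]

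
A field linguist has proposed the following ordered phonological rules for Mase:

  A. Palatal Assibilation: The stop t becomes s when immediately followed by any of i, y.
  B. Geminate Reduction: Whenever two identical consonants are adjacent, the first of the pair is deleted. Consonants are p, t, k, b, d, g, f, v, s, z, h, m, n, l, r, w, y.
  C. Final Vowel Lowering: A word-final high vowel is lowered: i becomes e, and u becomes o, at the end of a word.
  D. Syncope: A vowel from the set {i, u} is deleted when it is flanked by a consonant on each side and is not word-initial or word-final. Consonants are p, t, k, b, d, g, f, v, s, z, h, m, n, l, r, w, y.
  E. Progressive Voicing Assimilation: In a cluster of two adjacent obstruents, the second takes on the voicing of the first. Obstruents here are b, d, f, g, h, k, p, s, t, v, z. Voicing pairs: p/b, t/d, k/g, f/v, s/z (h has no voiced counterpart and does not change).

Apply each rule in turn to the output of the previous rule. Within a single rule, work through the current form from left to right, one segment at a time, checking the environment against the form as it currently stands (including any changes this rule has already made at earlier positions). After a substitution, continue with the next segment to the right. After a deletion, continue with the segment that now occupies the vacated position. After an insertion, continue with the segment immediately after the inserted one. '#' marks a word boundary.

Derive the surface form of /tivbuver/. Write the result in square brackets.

[sfpfer]

A Palatal Assibilation: [tivbuver] → [sivbuver]
B Geminate Reduction: no change — [sivbuver]
C Final Vowel Lowering: no change — [sivbuver]
D Syncope: [sivbuver] → [svbver]
E Progressive Voicing Assimilation: [svbver] → [sfpfer]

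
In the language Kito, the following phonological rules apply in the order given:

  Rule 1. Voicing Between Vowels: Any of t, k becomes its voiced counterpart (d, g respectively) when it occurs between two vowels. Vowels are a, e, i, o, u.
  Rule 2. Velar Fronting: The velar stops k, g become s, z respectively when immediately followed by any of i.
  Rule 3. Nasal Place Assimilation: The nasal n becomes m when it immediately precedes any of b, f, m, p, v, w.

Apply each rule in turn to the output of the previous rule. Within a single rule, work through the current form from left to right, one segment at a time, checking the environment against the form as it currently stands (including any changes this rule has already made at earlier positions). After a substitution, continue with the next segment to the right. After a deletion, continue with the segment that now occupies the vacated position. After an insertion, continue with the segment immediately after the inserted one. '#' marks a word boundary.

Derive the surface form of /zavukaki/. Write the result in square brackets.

[zavugazi]

Rule 1 Voicing Between Vowels: [zavukaki] → [zavugagi]
Rule 2 Velar Fronting: [zavugagi] → [zavugazi]
Rule 3 Nasal Place Assimilation: no change — [zavugazi]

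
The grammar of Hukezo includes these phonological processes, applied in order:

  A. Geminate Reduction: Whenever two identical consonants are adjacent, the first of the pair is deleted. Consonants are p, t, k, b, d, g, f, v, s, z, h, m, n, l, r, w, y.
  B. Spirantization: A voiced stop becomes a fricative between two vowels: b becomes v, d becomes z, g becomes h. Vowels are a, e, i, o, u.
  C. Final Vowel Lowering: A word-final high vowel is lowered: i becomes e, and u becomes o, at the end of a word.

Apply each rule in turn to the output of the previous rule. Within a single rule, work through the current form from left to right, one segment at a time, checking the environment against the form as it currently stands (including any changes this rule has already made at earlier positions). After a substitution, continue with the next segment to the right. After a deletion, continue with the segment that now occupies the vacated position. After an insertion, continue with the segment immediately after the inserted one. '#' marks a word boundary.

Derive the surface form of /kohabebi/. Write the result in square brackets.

A Geminate Reduction: no change — [kohabebi]
B Spirantization: [kohabebi] → [kohavevi]
C Final Vowel Lowering: [kohavevi] → [kohaveve]

[kohaveve]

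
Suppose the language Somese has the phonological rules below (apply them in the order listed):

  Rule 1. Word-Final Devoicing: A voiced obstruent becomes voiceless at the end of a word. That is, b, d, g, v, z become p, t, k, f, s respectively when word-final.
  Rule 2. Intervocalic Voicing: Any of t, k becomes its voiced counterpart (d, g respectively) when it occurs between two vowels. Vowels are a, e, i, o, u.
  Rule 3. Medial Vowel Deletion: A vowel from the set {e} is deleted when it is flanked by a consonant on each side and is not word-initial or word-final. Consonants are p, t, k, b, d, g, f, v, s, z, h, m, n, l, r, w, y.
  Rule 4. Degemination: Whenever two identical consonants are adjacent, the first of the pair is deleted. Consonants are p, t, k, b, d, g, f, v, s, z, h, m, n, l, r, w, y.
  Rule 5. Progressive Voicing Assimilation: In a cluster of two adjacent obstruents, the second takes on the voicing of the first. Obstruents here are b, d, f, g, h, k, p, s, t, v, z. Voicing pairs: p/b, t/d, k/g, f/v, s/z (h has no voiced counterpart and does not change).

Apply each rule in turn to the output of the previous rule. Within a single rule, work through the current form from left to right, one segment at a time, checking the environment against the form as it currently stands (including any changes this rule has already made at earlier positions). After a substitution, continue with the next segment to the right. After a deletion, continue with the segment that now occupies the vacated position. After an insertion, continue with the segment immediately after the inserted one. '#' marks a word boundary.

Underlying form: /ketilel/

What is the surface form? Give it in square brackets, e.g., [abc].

Rule 1 Word-Final Devoicing: no change — [ketilel]
Rule 2 Intervocalic Voicing: [ketilel] → [kedilel]
Rule 3 Medial Vowel Deletion: [kedilel] → [kdill]
Rule 4 Degemination: [kdill] → [kdil]
Rule 5 Progressive Voicing Assimilation: [kdil] → [ktil]

[ktil]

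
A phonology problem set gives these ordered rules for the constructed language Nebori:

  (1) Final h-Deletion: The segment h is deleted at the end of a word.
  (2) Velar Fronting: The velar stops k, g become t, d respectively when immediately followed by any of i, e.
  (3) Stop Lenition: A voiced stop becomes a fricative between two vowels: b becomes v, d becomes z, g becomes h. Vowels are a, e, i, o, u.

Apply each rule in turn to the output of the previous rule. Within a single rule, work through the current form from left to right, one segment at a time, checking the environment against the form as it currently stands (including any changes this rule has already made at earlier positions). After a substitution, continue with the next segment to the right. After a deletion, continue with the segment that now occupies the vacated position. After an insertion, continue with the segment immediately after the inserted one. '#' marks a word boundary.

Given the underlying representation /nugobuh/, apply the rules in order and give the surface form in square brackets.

[nuhovu]

(1) Final h-Deletion: [nugobuh] → [nugobu]
(2) Velar Fronting: no change — [nugobu]
(3) Stop Lenition: [nugobu] → [nuhovu]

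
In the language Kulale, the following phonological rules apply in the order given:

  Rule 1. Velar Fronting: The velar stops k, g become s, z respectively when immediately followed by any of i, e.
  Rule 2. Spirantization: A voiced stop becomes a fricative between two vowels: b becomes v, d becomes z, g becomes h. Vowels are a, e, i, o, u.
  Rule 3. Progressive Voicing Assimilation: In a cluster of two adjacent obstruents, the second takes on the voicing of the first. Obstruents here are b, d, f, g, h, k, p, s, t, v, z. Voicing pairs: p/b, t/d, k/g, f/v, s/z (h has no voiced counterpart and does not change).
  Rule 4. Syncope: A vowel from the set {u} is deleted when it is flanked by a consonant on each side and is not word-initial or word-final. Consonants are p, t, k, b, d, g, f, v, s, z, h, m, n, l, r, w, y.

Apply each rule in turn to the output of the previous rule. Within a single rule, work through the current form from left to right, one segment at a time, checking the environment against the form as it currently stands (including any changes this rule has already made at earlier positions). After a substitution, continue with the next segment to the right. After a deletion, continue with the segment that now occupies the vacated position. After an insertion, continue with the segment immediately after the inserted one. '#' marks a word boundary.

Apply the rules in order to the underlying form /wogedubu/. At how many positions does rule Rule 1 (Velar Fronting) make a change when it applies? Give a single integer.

Rule 1 Velar Fronting: [wogedubu] → [wozedubu]
Rule 2 Spirantization: [wozedubu] → [wozezuvu]
Rule 3 Progressive Voicing Assimilation: no change — [wozezuvu]
Rule 4 Syncope: [wozezuvu] → [wozezvu]
Rule Rule 1 changed 1 position(s).

1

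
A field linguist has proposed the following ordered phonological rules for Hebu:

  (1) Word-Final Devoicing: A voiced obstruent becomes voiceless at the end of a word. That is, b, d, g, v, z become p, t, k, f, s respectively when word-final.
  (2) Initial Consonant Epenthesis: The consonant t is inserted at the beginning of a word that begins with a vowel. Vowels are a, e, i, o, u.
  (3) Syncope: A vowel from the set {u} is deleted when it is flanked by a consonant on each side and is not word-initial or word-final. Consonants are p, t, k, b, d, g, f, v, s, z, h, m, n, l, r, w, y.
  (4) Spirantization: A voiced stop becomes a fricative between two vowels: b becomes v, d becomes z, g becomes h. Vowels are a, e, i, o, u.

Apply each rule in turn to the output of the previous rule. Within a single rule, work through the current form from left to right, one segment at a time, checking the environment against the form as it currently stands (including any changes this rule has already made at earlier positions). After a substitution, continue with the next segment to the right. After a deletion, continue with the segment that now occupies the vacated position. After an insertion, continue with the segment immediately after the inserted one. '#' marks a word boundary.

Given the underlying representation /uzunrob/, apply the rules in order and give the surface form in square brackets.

[tznrop]

(1) Word-Final Devoicing: [uzunrob] → [uzunrop]
(2) Initial Consonant Epenthesis: [uzunrop] → [tuzunrop]
(3) Syncope: [tuzunrop] → [tznrop]
(4) Spirantization: no change — [tznrop]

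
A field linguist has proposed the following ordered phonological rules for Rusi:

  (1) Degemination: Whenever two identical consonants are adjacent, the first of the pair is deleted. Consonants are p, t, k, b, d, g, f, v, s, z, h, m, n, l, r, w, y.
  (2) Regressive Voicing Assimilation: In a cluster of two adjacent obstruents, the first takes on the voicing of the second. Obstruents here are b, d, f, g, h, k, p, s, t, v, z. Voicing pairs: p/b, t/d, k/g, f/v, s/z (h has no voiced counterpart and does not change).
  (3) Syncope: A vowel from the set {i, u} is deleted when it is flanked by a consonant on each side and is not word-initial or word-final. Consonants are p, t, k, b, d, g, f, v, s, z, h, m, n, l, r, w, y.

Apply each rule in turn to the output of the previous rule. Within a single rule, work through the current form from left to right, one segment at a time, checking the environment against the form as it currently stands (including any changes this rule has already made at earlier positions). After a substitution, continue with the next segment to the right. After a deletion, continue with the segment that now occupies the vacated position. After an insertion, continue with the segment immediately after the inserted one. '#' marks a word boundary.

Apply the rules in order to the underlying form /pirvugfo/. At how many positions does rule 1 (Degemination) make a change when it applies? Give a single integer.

(1) Degemination: no change — [pirvugfo]
(2) Regressive Voicing Assimilation: [pirvugfo] → [pirvukfo]
(3) Syncope: [pirvukfo] → [prvkfo]
Rule 1 changed 0 position(s).

0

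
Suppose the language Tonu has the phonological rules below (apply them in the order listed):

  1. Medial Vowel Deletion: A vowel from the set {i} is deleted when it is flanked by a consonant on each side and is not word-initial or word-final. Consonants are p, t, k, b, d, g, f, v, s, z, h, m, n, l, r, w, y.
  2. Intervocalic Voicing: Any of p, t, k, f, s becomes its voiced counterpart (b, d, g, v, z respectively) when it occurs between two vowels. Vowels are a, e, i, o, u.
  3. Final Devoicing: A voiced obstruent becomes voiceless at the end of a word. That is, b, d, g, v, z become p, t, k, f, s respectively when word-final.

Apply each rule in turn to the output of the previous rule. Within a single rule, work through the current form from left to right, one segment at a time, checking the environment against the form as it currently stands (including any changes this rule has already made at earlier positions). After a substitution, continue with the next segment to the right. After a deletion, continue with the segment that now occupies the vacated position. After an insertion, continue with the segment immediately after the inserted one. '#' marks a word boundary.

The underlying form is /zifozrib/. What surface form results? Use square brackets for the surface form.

1 Medial Vowel Deletion: [zifozrib] → [zfozrb]
2 Intervocalic Voicing: no change — [zfozrb]
3 Final Devoicing: [zfozrb] → [zfozrp]

[zfozrp]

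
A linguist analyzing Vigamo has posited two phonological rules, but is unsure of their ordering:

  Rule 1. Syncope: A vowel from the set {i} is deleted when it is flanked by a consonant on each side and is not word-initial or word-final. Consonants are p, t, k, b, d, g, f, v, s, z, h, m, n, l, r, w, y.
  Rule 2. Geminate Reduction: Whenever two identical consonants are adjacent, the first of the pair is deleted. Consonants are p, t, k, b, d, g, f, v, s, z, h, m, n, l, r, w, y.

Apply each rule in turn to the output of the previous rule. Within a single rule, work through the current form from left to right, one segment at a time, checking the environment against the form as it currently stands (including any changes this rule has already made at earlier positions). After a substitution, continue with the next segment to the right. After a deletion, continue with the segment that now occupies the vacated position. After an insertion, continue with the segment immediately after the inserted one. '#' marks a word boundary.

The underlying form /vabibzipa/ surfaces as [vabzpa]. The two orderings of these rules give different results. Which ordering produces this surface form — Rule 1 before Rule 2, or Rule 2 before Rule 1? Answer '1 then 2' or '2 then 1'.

Order 1 then 2:
  1 Syncope: [vabibzipa] → [vabbzpa]
  2 Geminate Reduction: [vabbzpa] → [vabzpa]
  result: [vabzpa]
Order 2 then 1:
  2 Geminate Reduction: no change — [vabibzipa]
  1 Syncope: [vabibzipa] → [vabbzpa]
  result: [vabbzpa]

1 then 2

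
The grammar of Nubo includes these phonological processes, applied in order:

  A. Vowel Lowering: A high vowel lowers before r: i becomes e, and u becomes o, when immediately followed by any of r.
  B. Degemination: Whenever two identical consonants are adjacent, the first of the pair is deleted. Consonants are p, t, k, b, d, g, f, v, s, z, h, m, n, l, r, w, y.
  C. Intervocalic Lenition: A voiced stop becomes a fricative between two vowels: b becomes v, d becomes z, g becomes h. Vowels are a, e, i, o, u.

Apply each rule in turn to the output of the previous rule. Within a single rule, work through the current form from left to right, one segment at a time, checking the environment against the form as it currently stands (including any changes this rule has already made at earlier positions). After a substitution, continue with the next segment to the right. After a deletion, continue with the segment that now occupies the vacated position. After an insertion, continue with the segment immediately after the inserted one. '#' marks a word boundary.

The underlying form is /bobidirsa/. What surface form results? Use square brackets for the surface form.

A Vowel Lowering: [bobidirsa] → [bobidersa]
B Degemination: no change — [bobidersa]
C Intervocalic Lenition: [bobidersa] → [bovizersa]

[bovizersa]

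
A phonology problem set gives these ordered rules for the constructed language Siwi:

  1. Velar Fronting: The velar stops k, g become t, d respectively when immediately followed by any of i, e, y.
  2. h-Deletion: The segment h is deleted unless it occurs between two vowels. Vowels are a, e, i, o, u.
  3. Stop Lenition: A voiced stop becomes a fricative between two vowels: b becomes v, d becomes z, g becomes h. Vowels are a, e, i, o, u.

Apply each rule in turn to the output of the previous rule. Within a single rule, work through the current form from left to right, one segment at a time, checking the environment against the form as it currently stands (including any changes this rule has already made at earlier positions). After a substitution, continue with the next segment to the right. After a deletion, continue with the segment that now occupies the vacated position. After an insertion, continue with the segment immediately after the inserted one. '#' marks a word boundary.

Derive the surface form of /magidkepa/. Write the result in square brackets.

1 Velar Fronting: [magidkepa] → [madidtepa]
2 h-Deletion: no change — [madidtepa]
3 Stop Lenition: [madidtepa] → [mazidtepa]

[mazidtepa]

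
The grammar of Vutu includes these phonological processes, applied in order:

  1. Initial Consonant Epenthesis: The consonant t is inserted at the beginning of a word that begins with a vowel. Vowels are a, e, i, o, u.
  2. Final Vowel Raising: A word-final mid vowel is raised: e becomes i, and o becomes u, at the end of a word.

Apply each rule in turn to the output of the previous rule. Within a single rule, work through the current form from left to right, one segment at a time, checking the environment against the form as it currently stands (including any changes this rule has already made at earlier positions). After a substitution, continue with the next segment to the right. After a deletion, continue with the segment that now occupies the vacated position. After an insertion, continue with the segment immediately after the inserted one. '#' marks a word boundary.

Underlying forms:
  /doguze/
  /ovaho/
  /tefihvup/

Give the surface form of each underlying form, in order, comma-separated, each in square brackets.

/doguze/:
  1 Initial Consonant Epenthesis: no change — [doguze]
  2 Final Vowel Raising: [doguze] → [doguzi]
/ovaho/:
  1 Initial Consonant Epenthesis: [ovaho] → [tovaho]
  2 Final Vowel Raising: [tovaho] → [tovahu]
/tefihvup/:
  1 Initial Consonant Epenthesis: no change — [tefihvup]
  2 Final Vowel Raising: no change — [tefihvup]

[doguzi], [tovahu], [tefihvup]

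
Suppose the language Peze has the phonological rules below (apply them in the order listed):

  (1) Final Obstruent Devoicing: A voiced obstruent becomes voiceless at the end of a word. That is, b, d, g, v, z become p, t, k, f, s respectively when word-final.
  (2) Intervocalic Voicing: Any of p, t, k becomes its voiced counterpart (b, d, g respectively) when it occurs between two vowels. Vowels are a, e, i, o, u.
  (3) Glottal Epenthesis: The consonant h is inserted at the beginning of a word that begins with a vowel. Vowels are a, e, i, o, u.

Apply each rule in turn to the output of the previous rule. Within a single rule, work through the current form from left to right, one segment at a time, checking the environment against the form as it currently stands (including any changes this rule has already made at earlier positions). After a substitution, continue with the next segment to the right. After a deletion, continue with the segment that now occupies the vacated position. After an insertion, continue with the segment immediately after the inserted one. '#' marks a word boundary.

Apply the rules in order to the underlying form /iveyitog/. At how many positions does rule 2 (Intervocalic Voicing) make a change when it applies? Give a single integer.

1

(1) Final Obstruent Devoicing: [iveyitog] → [iveyitok]
(2) Intervocalic Voicing: [iveyitok] → [iveyidok]
(3) Glottal Epenthesis: [iveyidok] → [hiveyidok]
Rule 2 changed 1 position(s).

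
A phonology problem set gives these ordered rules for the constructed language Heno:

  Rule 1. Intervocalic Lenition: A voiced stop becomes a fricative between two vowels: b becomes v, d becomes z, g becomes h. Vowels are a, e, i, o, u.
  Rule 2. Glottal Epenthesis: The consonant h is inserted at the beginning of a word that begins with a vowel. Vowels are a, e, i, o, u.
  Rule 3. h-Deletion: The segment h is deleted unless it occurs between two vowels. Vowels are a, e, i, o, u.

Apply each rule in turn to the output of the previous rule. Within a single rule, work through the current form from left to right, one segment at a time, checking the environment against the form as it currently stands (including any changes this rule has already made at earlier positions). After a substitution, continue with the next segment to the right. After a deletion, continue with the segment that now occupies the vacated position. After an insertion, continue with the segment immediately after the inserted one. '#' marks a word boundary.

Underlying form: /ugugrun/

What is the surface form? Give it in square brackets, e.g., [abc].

[uhugrun]

Rule 1 Intervocalic Lenition: [ugugrun] → [uhugrun]
Rule 2 Glottal Epenthesis: [uhugrun] → [huhugrun]
Rule 3 h-Deletion: [huhugrun] → [uhugrun]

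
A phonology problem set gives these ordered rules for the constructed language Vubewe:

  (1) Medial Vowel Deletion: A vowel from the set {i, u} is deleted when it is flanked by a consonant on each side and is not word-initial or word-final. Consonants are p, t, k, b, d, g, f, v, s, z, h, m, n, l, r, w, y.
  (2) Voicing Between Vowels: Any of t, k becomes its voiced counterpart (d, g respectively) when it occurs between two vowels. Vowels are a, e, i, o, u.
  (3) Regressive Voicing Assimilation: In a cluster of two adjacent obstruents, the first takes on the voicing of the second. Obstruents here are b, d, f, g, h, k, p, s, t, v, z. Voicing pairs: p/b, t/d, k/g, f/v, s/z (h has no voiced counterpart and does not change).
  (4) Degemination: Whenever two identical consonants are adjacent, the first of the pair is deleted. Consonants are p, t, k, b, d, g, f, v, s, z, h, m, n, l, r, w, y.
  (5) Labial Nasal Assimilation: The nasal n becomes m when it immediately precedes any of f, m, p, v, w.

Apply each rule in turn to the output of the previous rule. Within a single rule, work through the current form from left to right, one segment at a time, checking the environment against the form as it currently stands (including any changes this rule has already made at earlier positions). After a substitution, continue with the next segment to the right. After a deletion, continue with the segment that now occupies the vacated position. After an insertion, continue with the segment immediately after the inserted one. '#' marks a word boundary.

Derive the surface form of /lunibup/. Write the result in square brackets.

[lmp]

(1) Medial Vowel Deletion: [lunibup] → [lnbp]
(2) Voicing Between Vowels: no change — [lnbp]
(3) Regressive Voicing Assimilation: [lnbp] → [lnpp]
(4) Degemination: [lnpp] → [lnp]
(5) Labial Nasal Assimilation: [lnp] → [lmp]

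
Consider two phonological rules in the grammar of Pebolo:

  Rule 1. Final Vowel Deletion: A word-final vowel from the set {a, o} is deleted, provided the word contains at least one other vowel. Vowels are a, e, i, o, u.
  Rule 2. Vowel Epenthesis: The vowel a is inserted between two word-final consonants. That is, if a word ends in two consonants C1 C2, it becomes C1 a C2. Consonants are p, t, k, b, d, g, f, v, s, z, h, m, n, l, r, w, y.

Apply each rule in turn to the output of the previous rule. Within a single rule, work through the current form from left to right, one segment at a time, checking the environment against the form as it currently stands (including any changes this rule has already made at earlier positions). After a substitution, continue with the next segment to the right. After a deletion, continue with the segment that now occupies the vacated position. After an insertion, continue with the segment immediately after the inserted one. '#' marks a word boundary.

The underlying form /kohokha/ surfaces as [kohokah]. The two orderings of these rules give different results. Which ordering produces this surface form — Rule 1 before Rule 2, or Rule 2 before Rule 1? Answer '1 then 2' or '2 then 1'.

1 then 2

Order 1 then 2:
  1 Final Vowel Deletion: [kohokha] → [kohokh]
  2 Vowel Epenthesis: [kohokh] → [kohokah]
  result: [kohokah]
Order 2 then 1:
  2 Vowel Epenthesis: no change — [kohokha]
  1 Final Vowel Deletion: [kohokha] → [kohokh]
  result: [kohokh]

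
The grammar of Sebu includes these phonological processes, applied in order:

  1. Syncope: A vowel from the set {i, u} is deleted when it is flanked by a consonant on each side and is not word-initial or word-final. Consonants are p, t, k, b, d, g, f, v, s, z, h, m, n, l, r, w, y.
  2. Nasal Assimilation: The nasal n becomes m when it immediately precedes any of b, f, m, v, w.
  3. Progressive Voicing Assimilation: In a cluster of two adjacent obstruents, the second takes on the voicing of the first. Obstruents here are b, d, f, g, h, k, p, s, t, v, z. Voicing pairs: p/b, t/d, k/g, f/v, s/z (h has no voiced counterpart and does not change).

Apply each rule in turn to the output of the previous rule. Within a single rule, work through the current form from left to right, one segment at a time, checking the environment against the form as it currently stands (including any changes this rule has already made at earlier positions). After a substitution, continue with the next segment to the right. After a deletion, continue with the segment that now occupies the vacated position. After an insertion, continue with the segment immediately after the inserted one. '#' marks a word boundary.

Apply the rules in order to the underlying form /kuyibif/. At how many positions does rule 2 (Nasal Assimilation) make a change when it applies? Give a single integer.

1 Syncope: [kuyibif] → [kybf]
2 Nasal Assimilation: no change — [kybf]
3 Progressive Voicing Assimilation: [kybf] → [kybv]
Rule 2 changed 0 position(s).

0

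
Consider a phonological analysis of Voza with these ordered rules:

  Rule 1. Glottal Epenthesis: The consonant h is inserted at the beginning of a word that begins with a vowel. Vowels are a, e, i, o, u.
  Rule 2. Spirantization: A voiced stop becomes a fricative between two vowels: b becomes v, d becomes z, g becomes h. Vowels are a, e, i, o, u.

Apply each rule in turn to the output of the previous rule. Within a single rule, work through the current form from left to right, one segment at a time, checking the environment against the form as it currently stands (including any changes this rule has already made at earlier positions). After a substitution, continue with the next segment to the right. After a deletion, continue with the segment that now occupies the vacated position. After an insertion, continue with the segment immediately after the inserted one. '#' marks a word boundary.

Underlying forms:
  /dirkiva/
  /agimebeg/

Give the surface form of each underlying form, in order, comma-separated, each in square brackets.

/dirkiva/:
  Rule 1 Glottal Epenthesis: no change — [dirkiva]
  Rule 2 Spirantization: no change — [dirkiva]
/agimebeg/:
  Rule 1 Glottal Epenthesis: [agimebeg] → [hagimebeg]
  Rule 2 Spirantization: [hagimebeg] → [hahimeveg]

[dirkiva], [hahimeveg]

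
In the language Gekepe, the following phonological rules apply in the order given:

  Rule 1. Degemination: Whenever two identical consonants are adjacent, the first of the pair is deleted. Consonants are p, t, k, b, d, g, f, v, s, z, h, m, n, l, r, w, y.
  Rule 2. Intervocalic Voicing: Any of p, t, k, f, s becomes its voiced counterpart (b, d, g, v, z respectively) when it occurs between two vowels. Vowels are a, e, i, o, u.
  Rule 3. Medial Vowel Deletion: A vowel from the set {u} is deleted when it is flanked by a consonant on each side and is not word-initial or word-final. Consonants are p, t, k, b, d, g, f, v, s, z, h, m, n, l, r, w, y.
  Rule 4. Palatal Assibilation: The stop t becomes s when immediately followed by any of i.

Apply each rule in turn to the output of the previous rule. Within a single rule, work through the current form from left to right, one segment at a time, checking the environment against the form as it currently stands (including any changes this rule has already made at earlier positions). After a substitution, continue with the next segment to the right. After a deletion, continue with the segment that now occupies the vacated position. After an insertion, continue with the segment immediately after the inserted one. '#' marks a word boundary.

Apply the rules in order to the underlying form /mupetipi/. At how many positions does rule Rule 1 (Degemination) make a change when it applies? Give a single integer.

Rule 1 Degemination: no change — [mupetipi]
Rule 2 Intervocalic Voicing: [mupetipi] → [mubedibi]
Rule 3 Medial Vowel Deletion: [mubedibi] → [mbedibi]
Rule 4 Palatal Assibilation: no change — [mbedibi]
Rule Rule 1 changed 0 position(s).

0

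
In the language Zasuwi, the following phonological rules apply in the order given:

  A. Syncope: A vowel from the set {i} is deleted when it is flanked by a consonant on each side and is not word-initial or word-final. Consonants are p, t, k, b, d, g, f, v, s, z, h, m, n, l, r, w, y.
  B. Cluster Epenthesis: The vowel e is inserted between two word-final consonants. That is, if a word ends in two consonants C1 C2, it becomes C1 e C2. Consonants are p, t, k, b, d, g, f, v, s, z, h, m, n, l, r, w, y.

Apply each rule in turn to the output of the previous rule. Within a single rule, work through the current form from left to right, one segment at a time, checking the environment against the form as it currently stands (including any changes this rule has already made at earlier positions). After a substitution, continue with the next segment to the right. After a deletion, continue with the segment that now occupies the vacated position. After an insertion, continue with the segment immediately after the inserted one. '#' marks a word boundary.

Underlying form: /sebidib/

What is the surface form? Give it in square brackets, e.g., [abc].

A Syncope: [sebidib] → [sebdb]
B Cluster Epenthesis: [sebdb] → [sebdeb]

[sebdeb]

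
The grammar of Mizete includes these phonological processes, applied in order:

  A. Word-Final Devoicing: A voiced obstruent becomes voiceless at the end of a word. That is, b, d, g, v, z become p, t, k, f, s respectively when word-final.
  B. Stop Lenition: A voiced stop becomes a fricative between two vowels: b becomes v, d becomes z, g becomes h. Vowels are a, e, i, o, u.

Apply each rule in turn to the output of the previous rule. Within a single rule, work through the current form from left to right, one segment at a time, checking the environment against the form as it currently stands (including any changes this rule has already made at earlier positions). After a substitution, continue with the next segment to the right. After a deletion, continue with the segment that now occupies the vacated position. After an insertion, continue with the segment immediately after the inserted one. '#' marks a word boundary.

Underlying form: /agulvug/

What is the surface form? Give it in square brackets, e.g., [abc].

A Word-Final Devoicing: [agulvug] → [agulvuk]
B Stop Lenition: [agulvuk] → [ahulvuk]

[ahulvuk]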